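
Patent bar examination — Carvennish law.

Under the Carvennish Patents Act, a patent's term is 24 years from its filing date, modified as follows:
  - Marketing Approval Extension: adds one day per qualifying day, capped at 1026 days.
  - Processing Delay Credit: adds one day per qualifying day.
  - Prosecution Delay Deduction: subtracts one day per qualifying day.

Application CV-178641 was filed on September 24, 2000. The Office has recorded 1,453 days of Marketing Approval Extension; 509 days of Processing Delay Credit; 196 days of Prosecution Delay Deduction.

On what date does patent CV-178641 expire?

2028-05-25

Base term: filing date + 24 years → 24 September 2024.
Marketing Approval Extension: 1453 days claimed exceeds the 1026-day cap, so +1026 days → 17 July 2027.
Processing Delay Credit: +509 days → 7 December 2028.
Prosecution Delay Deduction: −196 days → 25 May 2028.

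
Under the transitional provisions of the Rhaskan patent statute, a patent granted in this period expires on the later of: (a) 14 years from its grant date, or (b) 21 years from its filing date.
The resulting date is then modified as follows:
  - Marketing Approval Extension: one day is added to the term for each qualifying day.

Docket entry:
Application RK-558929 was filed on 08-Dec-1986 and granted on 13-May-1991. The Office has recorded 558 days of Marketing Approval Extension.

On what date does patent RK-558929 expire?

(a) grant + 14 years → 13 May 2005.
(b) filing + 21 years → 8 December 2007.
Later of the two: 8 December 2007.
Marketing Approval Extension: +558 days → 18 June 2009.

June 18, 2009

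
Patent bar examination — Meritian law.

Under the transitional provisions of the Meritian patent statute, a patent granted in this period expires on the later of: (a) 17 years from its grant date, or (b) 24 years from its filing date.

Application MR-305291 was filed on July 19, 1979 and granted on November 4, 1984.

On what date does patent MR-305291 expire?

July 19, 2003

(a) grant + 17 years → 4 November 2001.
(b) filing + 24 years → 19 July 2003.
Later of the two: 19 July 2003.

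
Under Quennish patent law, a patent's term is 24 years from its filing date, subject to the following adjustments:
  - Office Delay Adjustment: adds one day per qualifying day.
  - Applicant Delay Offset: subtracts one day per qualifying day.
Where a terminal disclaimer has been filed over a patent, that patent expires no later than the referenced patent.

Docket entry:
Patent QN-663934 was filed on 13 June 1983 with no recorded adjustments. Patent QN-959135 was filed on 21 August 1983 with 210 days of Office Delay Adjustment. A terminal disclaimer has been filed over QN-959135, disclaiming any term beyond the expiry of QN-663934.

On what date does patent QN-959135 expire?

Natural term of QN-959135:
  Base: filing + 24 years → 21 August 2007.
  Office Delay Adjustment: +210 days → 18 March 2008.
Expiry of referenced patent QN-663934:
  Base: filing + 24 years → 13 June 2007.
Terminal disclaimer: QN-959135 expires on the earlier of 18 March 2008 and 13 June 2007.

June 13, 2007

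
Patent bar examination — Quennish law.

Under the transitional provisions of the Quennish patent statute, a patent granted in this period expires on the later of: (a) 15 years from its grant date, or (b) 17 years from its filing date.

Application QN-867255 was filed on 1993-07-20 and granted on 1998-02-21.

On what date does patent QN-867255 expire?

2013-02-21

(a) grant + 15 years → 21 February 2013.
(b) filing + 17 years → 20 July 2010.
Later of the two: 21 February 2013.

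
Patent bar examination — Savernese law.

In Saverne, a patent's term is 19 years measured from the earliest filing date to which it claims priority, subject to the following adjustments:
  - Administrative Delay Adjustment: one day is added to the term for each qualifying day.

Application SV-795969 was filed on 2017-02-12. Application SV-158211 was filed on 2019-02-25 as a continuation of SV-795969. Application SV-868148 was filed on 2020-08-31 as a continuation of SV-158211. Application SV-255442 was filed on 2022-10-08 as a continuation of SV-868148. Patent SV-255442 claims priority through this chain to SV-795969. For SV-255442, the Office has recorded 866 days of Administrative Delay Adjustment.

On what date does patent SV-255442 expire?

2038-06-27

Earliest priority filing: 12 February 2017.
Base term: 12 February 2017 + 19 years → 12 February 2036.
Administrative Delay Adjustment: +866 days → 27 June 2038.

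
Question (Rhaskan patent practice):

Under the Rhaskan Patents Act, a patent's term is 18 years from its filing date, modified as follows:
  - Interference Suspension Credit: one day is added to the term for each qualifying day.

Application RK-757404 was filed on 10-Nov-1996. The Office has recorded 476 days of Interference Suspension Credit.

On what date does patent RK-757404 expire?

February 29, 2016

Base term: filing date + 18 years → 10 November 2014.
Interference Suspension Credit: +476 days → 29 February 2016.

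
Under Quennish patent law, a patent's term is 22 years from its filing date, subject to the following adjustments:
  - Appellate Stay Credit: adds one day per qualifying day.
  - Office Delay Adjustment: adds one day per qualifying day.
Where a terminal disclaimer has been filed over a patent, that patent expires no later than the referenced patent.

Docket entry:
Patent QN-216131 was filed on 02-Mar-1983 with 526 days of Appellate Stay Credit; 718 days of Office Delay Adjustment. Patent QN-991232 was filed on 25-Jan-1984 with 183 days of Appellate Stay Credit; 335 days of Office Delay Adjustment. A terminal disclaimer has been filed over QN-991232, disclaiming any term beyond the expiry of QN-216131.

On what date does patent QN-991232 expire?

Natural term of QN-991232:
  Base: filing + 22 years → 25 January 2006.
  Appellate Stay Credit: +183 days → 27 July 2006.
  Office Delay Adjustment: +335 days → 27 June 2007.
Expiry of referenced patent QN-216131:
  Base: filing + 22 years → 2 March 2005.
  Appellate Stay Credit: +526 days → 10 August 2006.
  Office Delay Adjustment: +718 days → 28 July 2008.
Terminal disclaimer: QN-991232 expires on the earlier of 27 June 2007 and 28 July 2008.

2007-06-27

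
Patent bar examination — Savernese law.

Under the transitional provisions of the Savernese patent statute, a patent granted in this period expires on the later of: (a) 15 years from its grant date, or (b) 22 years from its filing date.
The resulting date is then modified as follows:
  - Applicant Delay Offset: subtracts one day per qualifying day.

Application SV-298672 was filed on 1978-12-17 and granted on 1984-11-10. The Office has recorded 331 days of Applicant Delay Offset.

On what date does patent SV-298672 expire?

2000-01-21

(a) grant + 15 years → 10 November 1999.
(b) filing + 22 years → 17 December 2000.
Later of the two: 17 December 2000.
Applicant Delay Offset: −331 days → 21 January 2000.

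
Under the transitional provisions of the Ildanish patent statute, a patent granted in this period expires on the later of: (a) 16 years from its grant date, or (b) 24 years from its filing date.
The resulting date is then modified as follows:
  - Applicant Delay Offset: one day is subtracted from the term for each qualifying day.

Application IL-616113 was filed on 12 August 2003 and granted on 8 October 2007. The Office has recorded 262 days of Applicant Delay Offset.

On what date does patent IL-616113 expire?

(a) grant + 16 years → 8 October 2023.
(b) filing + 24 years → 12 August 2027.
Later of the two: 12 August 2027.
Applicant Delay Offset: −262 days → 23 November 2026.

2026-11-23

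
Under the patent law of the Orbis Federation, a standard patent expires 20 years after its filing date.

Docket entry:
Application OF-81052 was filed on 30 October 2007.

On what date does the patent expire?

Filing date + 20 years → 30 October 2027.

2027-10-30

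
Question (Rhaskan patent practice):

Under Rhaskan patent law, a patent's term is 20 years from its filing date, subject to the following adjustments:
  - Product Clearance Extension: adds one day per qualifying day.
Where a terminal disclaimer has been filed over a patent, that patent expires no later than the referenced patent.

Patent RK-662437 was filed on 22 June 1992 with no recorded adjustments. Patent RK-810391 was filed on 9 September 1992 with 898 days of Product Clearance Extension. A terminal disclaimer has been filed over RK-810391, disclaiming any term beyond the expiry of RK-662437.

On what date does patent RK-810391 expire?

June 22, 2012

Natural term of RK-810391:
  Base: filing + 20 years → 9 September 2012.
  Product Clearance Extension: +898 days → 24 February 2015.
Expiry of referenced patent RK-662437:
  Base: filing + 20 years → 22 June 2012.
Terminal disclaimer: RK-810391 expires on the earlier of 24 February 2015 and 22 June 2012.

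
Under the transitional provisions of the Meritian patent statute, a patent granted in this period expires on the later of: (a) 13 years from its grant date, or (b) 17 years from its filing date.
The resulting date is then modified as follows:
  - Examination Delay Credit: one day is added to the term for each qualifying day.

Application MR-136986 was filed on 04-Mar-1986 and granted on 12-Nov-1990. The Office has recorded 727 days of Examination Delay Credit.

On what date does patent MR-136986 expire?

November 8, 2005

(a) grant + 13 years → 12 November 2003.
(b) filing + 17 years → 4 March 2003.
Later of the two: 12 November 2003.
Examination Delay Credit: +727 days → 8 November 2005.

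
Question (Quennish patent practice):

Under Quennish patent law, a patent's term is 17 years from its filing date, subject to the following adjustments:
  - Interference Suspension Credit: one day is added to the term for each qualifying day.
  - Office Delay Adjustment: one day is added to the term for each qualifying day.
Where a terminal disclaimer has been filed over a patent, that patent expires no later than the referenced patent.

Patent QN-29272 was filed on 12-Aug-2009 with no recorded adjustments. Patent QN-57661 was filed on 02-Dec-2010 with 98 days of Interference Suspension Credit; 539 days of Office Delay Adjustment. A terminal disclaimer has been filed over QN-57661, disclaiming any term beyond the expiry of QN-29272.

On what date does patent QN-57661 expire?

Natural term of QN-57661:
  Base: filing + 17 years → 2 December 2027.
  Interference Suspension Credit: +98 days → 9 March 2028.
  Office Delay Adjustment: +539 days → 30 August 2029.
Expiry of referenced patent QN-29272:
  Base: filing + 17 years → 12 August 2026.
Terminal disclaimer: QN-57661 expires on the earlier of 30 August 2029 and 12 August 2026.

2026-08-12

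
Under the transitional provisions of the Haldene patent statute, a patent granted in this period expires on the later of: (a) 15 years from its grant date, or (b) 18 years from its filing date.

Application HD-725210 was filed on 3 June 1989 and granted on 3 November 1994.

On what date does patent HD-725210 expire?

November 3, 2009

(a) grant + 15 years → 3 November 2009.
(b) filing + 18 years → 3 June 2007.
Later of the two: 3 November 2009.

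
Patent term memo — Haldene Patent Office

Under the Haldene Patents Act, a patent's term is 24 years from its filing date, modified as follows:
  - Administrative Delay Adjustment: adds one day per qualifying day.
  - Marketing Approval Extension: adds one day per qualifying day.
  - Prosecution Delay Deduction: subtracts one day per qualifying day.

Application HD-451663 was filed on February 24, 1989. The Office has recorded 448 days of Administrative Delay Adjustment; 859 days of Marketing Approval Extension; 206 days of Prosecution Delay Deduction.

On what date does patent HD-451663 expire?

Base term: filing date + 24 years → 24 February 2013.
Administrative Delay Adjustment: +448 days → 18 May 2014.
Marketing Approval Extension: +859 days → 23 September 2016.
Prosecution Delay Deduction: −206 days → 1 March 2016.

2016-03-01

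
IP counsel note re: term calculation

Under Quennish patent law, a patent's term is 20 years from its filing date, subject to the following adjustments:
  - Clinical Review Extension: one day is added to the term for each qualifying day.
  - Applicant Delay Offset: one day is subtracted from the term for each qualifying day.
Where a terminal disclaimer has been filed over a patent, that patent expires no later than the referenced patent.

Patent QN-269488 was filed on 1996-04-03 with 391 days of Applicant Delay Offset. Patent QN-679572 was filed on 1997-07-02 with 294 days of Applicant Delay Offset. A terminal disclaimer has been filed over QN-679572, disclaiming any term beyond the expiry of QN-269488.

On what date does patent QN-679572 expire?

Natural term of QN-679572:
  Base: filing + 20 years → 2 July 2017.
  Applicant Delay Offset: −294 days → 11 September 2016.
Expiry of referenced patent QN-269488:
  Base: filing + 20 years → 3 April 2016.
  Applicant Delay Offset: −391 days → 9 March 2015.
Terminal disclaimer: QN-679572 expires on the earlier of 11 September 2016 and 9 March 2015.

2015-03-09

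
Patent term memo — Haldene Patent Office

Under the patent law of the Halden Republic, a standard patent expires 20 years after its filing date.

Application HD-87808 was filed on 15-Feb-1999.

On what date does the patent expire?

February 15, 2019

Filing date + 20 years → 15 February 2019.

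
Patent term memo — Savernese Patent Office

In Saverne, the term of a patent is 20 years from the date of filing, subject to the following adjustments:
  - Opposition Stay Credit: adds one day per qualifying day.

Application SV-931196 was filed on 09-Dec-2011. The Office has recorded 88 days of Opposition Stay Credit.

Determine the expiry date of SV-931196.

Base term: filing date + 20 years → 9 December 2031.
Opposition Stay Credit: +88 days → 6 March 2032.

March 6, 2032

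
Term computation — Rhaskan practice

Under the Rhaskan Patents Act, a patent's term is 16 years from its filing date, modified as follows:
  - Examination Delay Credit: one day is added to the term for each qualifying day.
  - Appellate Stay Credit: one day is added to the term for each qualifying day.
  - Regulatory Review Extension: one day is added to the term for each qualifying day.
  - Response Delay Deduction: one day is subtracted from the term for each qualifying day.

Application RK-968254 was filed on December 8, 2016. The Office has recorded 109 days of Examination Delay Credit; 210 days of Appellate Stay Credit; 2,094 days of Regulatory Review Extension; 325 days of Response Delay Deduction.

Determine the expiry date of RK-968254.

August 27, 2038

Base term: filing date + 16 years → 8 December 2032.
Examination Delay Credit: +109 days → 27 March 2033.
Appellate Stay Credit: +210 days → 23 October 2033.
Regulatory Review Extension: +2094 days → 18 July 2039.
Response Delay Deduction: −325 days → 27 August 2038.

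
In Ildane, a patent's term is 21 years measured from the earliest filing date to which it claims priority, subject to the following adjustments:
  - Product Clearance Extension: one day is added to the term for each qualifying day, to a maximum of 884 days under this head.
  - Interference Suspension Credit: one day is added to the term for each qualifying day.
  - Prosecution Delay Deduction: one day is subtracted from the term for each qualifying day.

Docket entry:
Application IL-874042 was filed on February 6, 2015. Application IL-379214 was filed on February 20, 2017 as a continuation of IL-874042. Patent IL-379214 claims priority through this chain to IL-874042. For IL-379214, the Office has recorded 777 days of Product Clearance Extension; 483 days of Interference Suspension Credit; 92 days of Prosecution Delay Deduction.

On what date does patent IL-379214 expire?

Earliest priority filing: 6 February 2015.
Base term: 6 February 2015 + 21 years → 6 February 2036.
Product Clearance Extension: 777 days (within the 884-day cap) → +777 days → 24 March 2038.
Interference Suspension Credit: +483 days → 20 July 2039.
Prosecution Delay Deduction: −92 days → 19 April 2039.

2039-04-19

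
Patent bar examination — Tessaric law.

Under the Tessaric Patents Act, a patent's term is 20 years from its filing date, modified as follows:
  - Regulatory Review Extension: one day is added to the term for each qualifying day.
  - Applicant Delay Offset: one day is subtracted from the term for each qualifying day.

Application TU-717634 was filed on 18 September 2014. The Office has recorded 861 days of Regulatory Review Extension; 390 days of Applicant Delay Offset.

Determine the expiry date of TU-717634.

January 2, 2036

Base term: filing date + 20 years → 18 September 2034.
Regulatory Review Extension: +861 days → 26 January 2037.
Applicant Delay Offset: −390 days → 2 January 2036.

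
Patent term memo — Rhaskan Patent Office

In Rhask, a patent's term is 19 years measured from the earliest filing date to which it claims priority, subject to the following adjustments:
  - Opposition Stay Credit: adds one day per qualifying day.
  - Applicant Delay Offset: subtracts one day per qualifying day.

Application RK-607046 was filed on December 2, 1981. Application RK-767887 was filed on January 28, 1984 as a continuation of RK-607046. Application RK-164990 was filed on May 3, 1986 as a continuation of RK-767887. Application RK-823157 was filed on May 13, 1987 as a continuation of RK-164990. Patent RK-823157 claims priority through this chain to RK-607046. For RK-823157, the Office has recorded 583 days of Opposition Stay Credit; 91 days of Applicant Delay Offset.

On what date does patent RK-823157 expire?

April 8, 2002

Earliest priority filing: 2 December 1981.
Base term: 2 December 1981 + 19 years → 2 December 2000.
Opposition Stay Credit: +583 days → 8 July 2002.
Applicant Delay Offset: −91 days → 8 April 2002.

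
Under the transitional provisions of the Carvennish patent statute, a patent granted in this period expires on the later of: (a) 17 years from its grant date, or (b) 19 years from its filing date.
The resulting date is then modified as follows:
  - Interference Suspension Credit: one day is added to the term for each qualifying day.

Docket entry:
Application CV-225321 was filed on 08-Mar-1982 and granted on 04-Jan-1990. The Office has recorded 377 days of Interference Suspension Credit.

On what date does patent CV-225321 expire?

(a) grant + 17 years → 4 January 2007.
(b) filing + 19 years → 8 March 2001.
Later of the two: 4 January 2007.
Interference Suspension Credit: +377 days → 16 January 2008.

January 16, 2008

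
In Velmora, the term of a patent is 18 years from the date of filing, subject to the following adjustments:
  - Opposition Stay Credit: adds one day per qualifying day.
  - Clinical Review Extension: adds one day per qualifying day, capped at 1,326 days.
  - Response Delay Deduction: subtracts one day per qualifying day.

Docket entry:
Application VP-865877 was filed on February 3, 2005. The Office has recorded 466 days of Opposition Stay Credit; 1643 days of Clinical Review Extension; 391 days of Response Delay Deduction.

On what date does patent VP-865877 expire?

Base term: filing date + 18 years → 3 February 2023.
Opposition Stay Credit: +466 days → 14 May 2024.
Clinical Review Extension: 1643 days claimed exceeds the 1326-day cap, so +1326 days → 31 December 2027.
Response Delay Deduction: −391 days → 5 December 2026.

December 5, 2026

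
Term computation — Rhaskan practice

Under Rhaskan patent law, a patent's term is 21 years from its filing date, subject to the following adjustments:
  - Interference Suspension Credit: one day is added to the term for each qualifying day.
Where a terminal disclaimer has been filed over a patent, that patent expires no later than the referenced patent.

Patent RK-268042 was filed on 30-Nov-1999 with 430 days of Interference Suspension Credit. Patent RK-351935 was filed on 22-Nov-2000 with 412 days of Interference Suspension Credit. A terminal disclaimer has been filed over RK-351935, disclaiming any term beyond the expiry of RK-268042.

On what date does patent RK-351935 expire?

February 3, 2022

Natural term of RK-351935:
  Base: filing + 21 years → 22 November 2021.
  Interference Suspension Credit: +412 days → 8 January 2023.
Expiry of referenced patent RK-268042:
  Base: filing + 21 years → 30 November 2020.
  Interference Suspension Credit: +430 days → 3 February 2022.
Terminal disclaimer: RK-351935 expires on the earlier of 8 January 2023 and 3 February 2022.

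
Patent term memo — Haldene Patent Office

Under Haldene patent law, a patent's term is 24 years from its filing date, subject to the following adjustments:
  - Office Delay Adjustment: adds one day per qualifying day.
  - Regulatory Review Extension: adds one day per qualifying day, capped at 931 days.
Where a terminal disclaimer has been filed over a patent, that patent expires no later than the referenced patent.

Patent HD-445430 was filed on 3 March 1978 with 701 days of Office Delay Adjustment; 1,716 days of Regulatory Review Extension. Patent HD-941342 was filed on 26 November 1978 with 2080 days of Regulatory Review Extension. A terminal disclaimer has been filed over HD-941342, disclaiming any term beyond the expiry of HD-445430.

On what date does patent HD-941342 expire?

Natural term of HD-941342:
  Base: filing + 24 years → 26 November 2002.
  Regulatory Review Extension: 2080 days claimed exceeds the 931-day cap, so +931 days → 14 June 2005.
Expiry of referenced patent HD-445430:
  Base: filing + 24 years → 3 March 2002.
  Office Delay Adjustment: +701 days → 2 February 2004.
  Regulatory Review Extension: 1716 days claimed exceeds the 931-day cap, so +931 days → 21 August 2006.
Terminal disclaimer: HD-941342 expires on the earlier of 14 June 2005 and 21 August 2006.

June 14, 2005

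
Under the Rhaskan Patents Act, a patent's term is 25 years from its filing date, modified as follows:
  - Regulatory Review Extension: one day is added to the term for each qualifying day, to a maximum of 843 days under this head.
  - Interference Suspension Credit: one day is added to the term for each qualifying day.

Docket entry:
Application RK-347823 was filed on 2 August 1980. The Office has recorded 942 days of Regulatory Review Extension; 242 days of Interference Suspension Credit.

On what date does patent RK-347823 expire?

Base term: filing date + 25 years → 2 August 2005.
Regulatory Review Extension: 942 days claimed exceeds the 843-day cap, so +843 days → 23 November 2007.
Interference Suspension Credit: +242 days → 22 July 2008.

July 22, 2008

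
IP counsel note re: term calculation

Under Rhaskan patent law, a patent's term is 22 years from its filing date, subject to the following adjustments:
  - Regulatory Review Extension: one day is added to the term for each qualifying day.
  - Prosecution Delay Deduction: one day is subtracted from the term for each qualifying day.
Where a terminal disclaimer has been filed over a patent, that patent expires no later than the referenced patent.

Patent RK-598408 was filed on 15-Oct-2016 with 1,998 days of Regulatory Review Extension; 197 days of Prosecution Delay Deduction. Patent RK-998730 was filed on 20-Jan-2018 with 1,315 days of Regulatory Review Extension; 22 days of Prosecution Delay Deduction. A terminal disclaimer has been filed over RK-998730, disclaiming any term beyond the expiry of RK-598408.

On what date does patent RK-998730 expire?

August 5, 2043

Natural term of RK-998730:
  Base: filing + 22 years → 20 January 2040.
  Regulatory Review Extension: +1315 days → 27 August 2043.
  Prosecution Delay Deduction: −22 days → 5 August 2043.
Expiry of referenced patent RK-598408:
  Base: filing + 22 years → 15 October 2038.
  Regulatory Review Extension: +1998 days → 4 April 2044.
  Prosecution Delay Deduction: −197 days → 20 September 2043.
Terminal disclaimer: RK-998730 expires on the earlier of 5 August 2043 and 20 September 2043.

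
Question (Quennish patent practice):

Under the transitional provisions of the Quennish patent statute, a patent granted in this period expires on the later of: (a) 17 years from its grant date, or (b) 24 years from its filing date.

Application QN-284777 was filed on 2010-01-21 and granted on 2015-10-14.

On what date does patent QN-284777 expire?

(a) grant + 17 years → 14 October 2032.
(b) filing + 24 years → 21 January 2034.
Later of the two: 21 January 2034.

January 21, 2034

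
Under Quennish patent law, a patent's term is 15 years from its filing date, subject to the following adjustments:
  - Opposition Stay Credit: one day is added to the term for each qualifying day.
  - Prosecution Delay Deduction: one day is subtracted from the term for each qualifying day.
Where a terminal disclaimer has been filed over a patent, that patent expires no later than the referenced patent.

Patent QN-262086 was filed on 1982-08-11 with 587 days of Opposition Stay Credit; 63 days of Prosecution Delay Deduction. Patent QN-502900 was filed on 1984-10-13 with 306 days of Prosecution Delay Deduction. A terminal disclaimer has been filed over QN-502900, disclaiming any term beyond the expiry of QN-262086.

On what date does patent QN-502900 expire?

Natural term of QN-502900:
  Base: filing + 15 years → 13 October 1999.
  Prosecution Delay Deduction: −306 days → 11 December 1998.
Expiry of referenced patent QN-262086:
  Base: filing + 15 years → 11 August 1997.
  Opposition Stay Credit: +587 days → 21 March 1999.
  Prosecution Delay Deduction: −63 days → 17 January 1999.
Terminal disclaimer: QN-502900 expires on the earlier of 11 December 1998 and 17 January 1999.

1998-12-11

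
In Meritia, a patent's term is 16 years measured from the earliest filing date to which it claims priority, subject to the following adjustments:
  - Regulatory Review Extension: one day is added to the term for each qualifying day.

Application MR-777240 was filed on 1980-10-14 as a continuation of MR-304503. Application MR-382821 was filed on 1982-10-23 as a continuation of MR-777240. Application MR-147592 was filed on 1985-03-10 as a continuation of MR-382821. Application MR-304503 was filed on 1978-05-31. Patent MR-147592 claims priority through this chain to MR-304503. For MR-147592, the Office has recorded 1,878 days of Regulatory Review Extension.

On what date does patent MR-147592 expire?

Earliest priority filing: 31 May 1978.
Base term: 31 May 1978 + 16 years → 31 May 1994.
Regulatory Review Extension: +1878 days → 22 July 1999.

1999-07-22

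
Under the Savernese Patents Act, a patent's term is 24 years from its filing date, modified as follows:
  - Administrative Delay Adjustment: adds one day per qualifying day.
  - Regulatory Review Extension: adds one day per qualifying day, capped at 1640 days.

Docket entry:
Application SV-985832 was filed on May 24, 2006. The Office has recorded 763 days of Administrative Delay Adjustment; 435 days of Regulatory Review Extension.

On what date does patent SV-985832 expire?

September 3, 2033

Base term: filing date + 24 years → 24 May 2030.
Administrative Delay Adjustment: +763 days → 25 June 2032.
Regulatory Review Extension: 435 days (within the 1640-day cap) → +435 days → 3 September 2033.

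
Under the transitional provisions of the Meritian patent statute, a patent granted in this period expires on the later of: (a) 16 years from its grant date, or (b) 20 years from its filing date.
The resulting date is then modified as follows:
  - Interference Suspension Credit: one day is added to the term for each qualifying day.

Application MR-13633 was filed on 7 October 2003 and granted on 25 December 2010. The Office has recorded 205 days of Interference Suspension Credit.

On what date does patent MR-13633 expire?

July 18, 2027

(a) grant + 16 years → 25 December 2026.
(b) filing + 20 years → 7 October 2023.
Later of the two: 25 December 2026.
Interference Suspension Credit: +205 days → 18 July 2027.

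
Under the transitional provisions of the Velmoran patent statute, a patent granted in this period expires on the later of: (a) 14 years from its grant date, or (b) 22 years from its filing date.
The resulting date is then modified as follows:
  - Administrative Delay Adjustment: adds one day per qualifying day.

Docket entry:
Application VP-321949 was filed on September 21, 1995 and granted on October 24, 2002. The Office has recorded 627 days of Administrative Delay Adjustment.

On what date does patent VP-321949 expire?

(a) grant + 14 years → 24 October 2016.
(b) filing + 22 years → 21 September 2017.
Later of the two: 21 September 2017.
Administrative Delay Adjustment: +627 days → 10 June 2019.

2019-06-10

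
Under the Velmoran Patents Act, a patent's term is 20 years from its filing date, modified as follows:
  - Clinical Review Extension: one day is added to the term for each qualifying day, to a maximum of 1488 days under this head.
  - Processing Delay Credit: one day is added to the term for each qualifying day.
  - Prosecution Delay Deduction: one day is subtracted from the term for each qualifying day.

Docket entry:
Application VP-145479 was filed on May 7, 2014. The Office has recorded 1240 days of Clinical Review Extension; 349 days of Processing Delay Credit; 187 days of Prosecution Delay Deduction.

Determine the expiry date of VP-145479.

Base term: filing date + 20 years → 7 May 2034.
Clinical Review Extension: 1240 days (within the 1488-day cap) → +1240 days → 28 September 2037.
Processing Delay Credit: +349 days → 12 September 2038.
Prosecution Delay Deduction: −187 days → 9 March 2038.

2038-03-09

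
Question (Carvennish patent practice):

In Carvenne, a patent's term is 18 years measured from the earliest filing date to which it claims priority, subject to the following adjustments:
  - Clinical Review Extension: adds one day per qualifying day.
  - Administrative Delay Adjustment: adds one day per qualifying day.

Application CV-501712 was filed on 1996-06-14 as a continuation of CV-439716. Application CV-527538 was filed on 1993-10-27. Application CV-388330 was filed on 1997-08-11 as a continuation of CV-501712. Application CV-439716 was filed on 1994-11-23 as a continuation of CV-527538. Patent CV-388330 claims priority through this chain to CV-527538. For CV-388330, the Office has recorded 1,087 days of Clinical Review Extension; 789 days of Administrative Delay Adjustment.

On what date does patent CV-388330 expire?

Earliest priority filing: 27 October 1993.
Base term: 27 October 1993 + 18 years → 27 October 2011.
Clinical Review Extension: +1087 days → 18 October 2014.
Administrative Delay Adjustment: +789 days → 15 December 2016.

2016-12-15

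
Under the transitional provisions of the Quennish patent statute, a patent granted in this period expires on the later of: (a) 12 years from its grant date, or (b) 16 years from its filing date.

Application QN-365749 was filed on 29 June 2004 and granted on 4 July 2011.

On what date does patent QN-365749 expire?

(a) grant + 12 years → 4 July 2023.
(b) filing + 16 years → 29 June 2020.
Later of the two: 4 July 2023.

2023-07-04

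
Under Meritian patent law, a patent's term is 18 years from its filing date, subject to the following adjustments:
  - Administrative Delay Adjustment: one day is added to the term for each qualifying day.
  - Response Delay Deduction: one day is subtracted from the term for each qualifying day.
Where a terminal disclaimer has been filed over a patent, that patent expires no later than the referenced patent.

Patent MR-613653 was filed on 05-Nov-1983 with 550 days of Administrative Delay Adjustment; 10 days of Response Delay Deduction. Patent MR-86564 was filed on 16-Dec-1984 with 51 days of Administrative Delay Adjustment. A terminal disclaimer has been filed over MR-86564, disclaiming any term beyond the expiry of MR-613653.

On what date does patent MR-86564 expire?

February 5, 2003

Natural term of MR-86564:
  Base: filing + 18 years → 16 December 2002.
  Administrative Delay Adjustment: +51 days → 5 February 2003.
Expiry of referenced patent MR-613653:
  Base: filing + 18 years → 5 November 2001.
  Administrative Delay Adjustment: +550 days → 9 May 2003.
  Response Delay Deduction: −10 days → 29 April 2003.
Terminal disclaimer: MR-86564 expires on the earlier of 5 February 2003 and 29 April 2003.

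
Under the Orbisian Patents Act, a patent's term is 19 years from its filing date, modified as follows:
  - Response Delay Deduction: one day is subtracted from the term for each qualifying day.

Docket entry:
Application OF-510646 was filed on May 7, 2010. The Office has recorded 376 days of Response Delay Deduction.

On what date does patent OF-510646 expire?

2028-04-26

Base term: filing date + 19 years → 7 May 2029.
Response Delay Deduction: −376 days → 26 April 2028.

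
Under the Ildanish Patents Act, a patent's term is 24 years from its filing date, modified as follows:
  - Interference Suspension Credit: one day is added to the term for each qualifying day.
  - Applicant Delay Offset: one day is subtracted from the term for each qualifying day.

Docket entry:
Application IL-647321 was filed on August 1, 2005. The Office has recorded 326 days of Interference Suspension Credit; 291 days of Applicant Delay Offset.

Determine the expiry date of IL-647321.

Base term: filing date + 24 years → 1 August 2029.
Interference Suspension Credit: +326 days → 23 June 2030.
Applicant Delay Offset: −291 days → 5 September 2029.

2029-09-05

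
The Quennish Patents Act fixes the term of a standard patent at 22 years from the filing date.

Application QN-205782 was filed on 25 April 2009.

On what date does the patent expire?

April 25, 2031

Filing date + 22 years → 25 April 2031.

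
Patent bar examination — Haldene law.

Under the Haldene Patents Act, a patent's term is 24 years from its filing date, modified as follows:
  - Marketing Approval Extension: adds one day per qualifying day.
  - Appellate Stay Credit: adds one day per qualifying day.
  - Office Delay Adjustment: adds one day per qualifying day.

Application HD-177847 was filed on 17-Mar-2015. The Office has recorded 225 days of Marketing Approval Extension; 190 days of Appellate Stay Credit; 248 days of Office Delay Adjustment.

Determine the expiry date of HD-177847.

January 8, 2041

Base term: filing date + 24 years → 17 March 2039.
Marketing Approval Extension: +225 days → 28 October 2039.
Appellate Stay Credit: +190 days → 5 May 2040.
Office Delay Adjustment: +248 days → 8 January 2041.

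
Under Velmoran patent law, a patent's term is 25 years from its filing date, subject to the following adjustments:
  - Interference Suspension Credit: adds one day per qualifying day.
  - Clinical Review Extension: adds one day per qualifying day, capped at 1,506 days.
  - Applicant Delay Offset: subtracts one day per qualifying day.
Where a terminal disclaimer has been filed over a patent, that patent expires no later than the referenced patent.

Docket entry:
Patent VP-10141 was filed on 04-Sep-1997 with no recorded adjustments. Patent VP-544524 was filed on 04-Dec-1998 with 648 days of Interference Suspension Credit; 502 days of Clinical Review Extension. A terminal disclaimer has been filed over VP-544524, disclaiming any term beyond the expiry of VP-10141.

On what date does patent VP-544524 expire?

2022-09-04

Natural term of VP-544524:
  Base: filing + 25 years → 4 December 2023.
  Interference Suspension Credit: +648 days → 12 September 2025.
  Clinical Review Extension: 502 days (within the 1506-day cap) → +502 days → 27 January 2027.
Expiry of referenced patent VP-10141:
  Base: filing + 25 years → 4 September 2022.
Terminal disclaimer: VP-544524 expires on the earlier of 27 January 2027 and 4 September 2022.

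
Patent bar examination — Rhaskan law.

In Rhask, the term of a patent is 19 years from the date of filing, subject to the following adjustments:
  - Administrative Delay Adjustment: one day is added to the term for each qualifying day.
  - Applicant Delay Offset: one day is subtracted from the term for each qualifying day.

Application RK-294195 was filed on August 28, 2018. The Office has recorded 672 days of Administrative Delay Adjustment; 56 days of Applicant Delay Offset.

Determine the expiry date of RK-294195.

Base term: filing date + 19 years → 28 August 2037.
Administrative Delay Adjustment: +672 days → 1 July 2039.
Applicant Delay Offset: −56 days → 6 May 2039.

May 6, 2039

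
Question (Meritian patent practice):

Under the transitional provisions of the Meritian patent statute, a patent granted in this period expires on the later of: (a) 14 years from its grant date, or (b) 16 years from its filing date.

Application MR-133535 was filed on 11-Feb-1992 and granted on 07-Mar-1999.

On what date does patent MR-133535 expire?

2013-03-07

(a) grant + 14 years → 7 March 2013.
(b) filing + 16 years → 11 February 2008.
Later of the two: 7 March 2013.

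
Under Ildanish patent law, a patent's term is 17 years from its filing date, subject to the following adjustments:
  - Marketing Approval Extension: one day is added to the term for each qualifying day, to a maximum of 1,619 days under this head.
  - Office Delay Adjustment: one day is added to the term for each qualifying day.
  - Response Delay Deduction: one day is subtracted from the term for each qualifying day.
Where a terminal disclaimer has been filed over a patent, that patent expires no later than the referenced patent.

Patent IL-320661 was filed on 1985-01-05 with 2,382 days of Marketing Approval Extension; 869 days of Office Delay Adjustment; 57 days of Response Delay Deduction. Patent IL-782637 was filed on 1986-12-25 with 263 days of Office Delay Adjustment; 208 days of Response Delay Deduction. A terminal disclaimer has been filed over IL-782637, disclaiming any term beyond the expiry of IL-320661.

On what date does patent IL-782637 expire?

Natural term of IL-782637:
  Base: filing + 17 years → 25 December 2003.
  Office Delay Adjustment: +263 days → 13 September 2004.
  Response Delay Deduction: −208 days → 18 February 2004.
Expiry of referenced patent IL-320661:
  Base: filing + 17 years → 5 January 2002.
  Marketing Approval Extension: 2382 days claimed exceeds the 1619-day cap, so +1619 days → 12 June 2006.
  Office Delay Adjustment: +869 days → 28 October 2008.
  Response Delay Deduction: −57 days → 1 September 2008.
Terminal disclaimer: IL-782637 expires on the earlier of 18 February 2004 and 1 September 2008.

February 18, 2004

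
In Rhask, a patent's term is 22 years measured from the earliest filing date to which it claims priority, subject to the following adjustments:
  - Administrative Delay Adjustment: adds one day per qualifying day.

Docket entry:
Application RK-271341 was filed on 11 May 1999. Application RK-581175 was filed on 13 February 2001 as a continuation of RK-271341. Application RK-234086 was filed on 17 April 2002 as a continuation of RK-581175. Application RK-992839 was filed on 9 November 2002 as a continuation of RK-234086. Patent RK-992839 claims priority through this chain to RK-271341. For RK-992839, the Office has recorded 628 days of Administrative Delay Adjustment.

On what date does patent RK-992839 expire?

2023-01-29

Earliest priority filing: 11 May 1999.
Base term: 11 May 1999 + 22 years → 11 May 2021.
Administrative Delay Adjustment: +628 days → 29 January 2023.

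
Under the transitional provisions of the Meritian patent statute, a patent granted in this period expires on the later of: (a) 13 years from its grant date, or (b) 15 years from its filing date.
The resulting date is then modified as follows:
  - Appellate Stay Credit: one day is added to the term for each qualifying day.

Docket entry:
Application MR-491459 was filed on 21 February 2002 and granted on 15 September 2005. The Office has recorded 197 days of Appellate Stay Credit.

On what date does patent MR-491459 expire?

2019-03-31

(a) grant + 13 years → 15 September 2018.
(b) filing + 15 years → 21 February 2017.
Later of the two: 15 September 2018.
Appellate Stay Credit: +197 days → 31 March 2019.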